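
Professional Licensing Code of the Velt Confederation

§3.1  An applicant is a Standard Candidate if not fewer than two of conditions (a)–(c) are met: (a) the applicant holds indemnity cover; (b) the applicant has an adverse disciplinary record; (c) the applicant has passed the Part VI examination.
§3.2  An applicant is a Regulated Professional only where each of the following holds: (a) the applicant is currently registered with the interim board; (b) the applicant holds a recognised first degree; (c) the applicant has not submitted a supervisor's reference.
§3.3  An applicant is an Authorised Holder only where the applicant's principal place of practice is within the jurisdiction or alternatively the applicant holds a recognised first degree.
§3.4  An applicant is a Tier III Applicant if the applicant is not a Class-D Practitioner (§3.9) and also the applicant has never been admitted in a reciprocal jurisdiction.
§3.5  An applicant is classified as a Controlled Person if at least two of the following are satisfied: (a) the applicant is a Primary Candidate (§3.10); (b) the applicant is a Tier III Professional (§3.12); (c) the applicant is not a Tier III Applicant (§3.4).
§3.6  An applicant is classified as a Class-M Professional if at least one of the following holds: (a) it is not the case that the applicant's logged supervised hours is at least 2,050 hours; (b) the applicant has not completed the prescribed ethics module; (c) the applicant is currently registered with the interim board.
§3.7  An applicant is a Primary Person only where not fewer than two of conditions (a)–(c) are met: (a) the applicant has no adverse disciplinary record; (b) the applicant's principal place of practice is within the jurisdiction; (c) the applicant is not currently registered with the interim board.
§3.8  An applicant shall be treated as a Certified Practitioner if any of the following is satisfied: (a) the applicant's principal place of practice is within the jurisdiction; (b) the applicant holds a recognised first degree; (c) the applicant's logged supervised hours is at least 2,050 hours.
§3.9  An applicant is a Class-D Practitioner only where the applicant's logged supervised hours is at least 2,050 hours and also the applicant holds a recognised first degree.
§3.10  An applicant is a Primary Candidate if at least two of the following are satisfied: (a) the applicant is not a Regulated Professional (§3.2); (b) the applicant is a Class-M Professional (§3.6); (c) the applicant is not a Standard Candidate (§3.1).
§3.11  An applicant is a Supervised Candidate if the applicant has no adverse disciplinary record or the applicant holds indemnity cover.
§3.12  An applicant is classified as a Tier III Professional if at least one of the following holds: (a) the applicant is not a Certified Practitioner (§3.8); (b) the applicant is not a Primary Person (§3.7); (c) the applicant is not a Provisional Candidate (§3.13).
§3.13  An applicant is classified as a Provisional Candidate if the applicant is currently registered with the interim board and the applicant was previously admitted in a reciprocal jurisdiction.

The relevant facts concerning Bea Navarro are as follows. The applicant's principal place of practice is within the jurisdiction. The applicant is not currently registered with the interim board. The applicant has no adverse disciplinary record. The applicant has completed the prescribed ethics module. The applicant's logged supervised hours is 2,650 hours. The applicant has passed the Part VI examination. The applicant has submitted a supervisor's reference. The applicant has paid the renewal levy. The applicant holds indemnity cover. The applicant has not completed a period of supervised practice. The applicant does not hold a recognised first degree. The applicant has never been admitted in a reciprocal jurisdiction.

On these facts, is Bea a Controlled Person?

§3.2 — Regulated Professional: [the applicant is currently registered with the interim board? no] AND [the applicant holds a recognised first degree? no] AND [the applicant has not submitted a supervisor's reference? no] → not satisfied.
§3.6 — Class-M Professional: [applicant's logged supervised hours: 2,650 hours ≥ 2,050 hours? yes, so negated condition no] OR [the applicant has not completed the prescribed ethics module? no] OR [the applicant is currently registered with the interim board? no] → not satisfied.
§3.1 — Standard Candidate: the applicant holds indemnity cover? yes; the applicant has an adverse disciplinary record? no; the applicant has passed the Part VI examination? yes — 2 of 3 hold (need ≥2) → satisfied.
§3.10 — Primary Candidate: not a Regulated Professional (§3.2)? yes; Class-M Professional (§3.6)? no; not a Standard Candidate (§3.1)? no — 1 of 3 hold (need ≥2) → not satisfied.
§3.8 — Certified Practitioner: [the applicant's principal place of practice is within the jurisdiction? yes] OR [the applicant holds a recognised first degree? no] OR [applicant's logged supervised hours: 2,650 hours ≥ 2,050 hours? yes] → satisfied.
§3.7 — Primary Person: the applicant has no adverse disciplinary record? yes; the applicant's principal place of practice is within the jurisdiction? yes; the applicant is not currently registered with the interim board? yes — 3 of 3 hold (need ≥2) → satisfied.
§3.13 — Provisional Candidate: [the applicant is currently registered with the interim board? no] AND [the applicant was previously admitted in a reciprocal jurisdiction? no] → not satisfied.
§3.12 — Tier III Professional: [not a Certified Practitioner (§3.8)? no] OR [not a Primary Person (§3.7)? no] OR [not a Provisional Candidate (§3.13)? yes] → satisfied.
§3.9 — Class-D Practitioner: [applicant's logged supervised hours: 2,650 hours ≥ 2,050 hours? yes] AND [the applicant holds a recognised first degree? no] → not satisfied.
§3.4 — Tier III Applicant: [not a Class-D Practitioner (§3.9)? yes] AND [the applicant has never been admitted in a reciprocal jurisdiction? yes] → satisfied.
§3.5 — Controlled Person: Primary Candidate (§3.10)? no; Tier III Professional (§3.12)? yes; not a Tier III Applicant (§3.4)? no — 1 of 3 hold (need ≥2) → not satisfied.

No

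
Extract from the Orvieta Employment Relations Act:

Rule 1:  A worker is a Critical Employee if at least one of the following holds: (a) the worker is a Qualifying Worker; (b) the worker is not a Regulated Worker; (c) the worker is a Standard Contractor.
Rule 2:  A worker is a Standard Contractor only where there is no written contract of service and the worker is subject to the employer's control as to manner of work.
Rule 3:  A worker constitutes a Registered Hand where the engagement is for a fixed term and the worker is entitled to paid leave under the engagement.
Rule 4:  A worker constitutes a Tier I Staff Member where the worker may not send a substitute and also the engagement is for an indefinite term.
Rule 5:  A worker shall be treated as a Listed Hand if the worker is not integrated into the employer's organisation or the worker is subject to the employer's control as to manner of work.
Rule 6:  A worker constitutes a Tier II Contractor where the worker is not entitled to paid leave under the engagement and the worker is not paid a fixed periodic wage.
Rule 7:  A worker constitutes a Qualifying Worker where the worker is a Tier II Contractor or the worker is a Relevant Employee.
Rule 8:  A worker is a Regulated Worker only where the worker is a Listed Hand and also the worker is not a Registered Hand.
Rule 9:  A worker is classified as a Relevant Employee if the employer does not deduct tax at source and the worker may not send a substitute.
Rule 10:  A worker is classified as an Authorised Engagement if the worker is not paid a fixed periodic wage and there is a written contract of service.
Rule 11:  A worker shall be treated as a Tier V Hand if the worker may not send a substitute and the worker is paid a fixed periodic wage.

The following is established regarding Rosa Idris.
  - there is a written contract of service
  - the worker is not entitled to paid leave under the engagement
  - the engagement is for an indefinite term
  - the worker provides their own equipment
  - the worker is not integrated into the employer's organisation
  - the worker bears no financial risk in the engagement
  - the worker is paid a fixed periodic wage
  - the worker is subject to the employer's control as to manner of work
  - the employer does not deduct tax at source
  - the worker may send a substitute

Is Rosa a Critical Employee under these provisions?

Under rule 6: the worker is not entitled to paid leave under the engagement? yes; and the worker is not paid a fixed periodic wage? no. So the worker is not a Tier II Contractor.
Under rule 9: the employer does not deduct tax at source? yes; and the worker may not send a substitute? no. So the worker is not a Relevant Employee.
Under rule 7: Tier II Contractor (rule 6)? no; or Relevant Employee (rule 9)? no. So the worker is not a Qualifying Worker.
Under rule 5: the worker is not integrated into the employer's organisation? yes; or the worker is subject to the employer's control as to manner of work? yes. So the worker is a Listed Hand.
Under rule 3: the engagement is for a fixed term? no; and the worker is entitled to paid leave under the engagement? no. So the worker is not a Registered Hand.
Under rule 8: Listed Hand (rule 5)? yes; and not a Registered Hand (rule 3)? yes. So the worker is a Regulated Worker.
Under rule 2: there is no written contract of service? no; and the worker is subject to the employer's control as to manner of work? yes. So the worker is not a Standard Contractor.
Under rule 1: Qualifying Worker (rule 7)? no; or not a Regulated Worker (rule 8)? no; or Standard Contractor (rule 2)? no. So the worker is not a Critical Employee.

No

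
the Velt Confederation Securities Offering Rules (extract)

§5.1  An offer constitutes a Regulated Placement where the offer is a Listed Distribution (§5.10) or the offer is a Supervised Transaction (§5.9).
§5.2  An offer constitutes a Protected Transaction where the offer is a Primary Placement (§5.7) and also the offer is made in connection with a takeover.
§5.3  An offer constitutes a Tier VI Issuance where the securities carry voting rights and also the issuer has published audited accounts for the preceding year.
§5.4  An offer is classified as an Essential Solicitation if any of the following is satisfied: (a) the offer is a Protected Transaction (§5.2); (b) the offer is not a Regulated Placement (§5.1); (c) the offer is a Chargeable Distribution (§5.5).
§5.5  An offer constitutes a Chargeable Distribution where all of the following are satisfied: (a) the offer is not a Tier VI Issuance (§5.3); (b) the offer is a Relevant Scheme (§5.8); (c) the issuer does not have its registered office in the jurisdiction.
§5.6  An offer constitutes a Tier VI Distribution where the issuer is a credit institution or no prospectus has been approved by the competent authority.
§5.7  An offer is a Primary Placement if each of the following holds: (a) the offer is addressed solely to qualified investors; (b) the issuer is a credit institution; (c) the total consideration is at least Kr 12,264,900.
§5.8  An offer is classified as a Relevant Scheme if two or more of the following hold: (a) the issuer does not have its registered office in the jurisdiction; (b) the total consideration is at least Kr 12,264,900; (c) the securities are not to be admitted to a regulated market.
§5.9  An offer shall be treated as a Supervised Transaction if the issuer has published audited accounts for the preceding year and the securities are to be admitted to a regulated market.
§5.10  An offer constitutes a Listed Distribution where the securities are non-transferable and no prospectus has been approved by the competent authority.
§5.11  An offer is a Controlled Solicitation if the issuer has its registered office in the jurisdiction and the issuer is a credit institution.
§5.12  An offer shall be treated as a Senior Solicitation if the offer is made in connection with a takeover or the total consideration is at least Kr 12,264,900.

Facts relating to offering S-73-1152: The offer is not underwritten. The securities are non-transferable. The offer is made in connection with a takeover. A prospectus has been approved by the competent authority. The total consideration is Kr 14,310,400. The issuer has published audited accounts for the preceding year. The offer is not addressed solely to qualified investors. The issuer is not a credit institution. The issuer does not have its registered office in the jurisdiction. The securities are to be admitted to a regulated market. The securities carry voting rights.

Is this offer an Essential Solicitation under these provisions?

No

§5.7 — Primary Placement: [the offer is addressed solely to qualified investors? no] AND [the issuer is a credit institution? no] AND [total consideration: Kr 14,310,400 ≥ Kr 12,264,900? yes] → not satisfied.
§5.2 — Protected Transaction: [Primary Placement (§5.7)? no] AND [the offer is made in connection with a takeover? yes] → not satisfied.
§5.10 — Listed Distribution: [the securities are non-transferable? yes] AND [no prospectus has been approved by the competent authority? no] → not satisfied.
§5.9 — Supervised Transaction: [the issuer has published audited accounts for the preceding year? yes] AND [the securities are to be admitted to a regulated market? yes] → satisfied.
§5.1 — Regulated Placement: [Listed Distribution (§5.10)? no] OR [Supervised Transaction (§5.9)? yes] → satisfied.
§5.3 — Tier VI Issuance: [the securities carry voting rights? yes] AND [the issuer has published audited accounts for the preceding year? yes] → satisfied.
§5.8 — Relevant Scheme: the issuer does not have its registered office in the jurisdiction? yes; total consideration: Kr 14,310,400 ≥ Kr 12,264,900? yes; the securities are not to be admitted to a regulated market? no — 2 of 3 hold (need ≥2) → satisfied.
§5.5 — Chargeable Distribution: [not a Tier VI Issuance (§5.3)? no] AND [Relevant Scheme (§5.8)? yes] AND [the issuer does not have its registered office in the jurisdiction? yes] → not satisfied.
§5.4 — Essential Solicitation: [Protected Transaction (§5.2)? no] OR [not a Regulated Placement (§5.1)? no] OR [Chargeable Distribution (§5.5)? no] → not satisfied.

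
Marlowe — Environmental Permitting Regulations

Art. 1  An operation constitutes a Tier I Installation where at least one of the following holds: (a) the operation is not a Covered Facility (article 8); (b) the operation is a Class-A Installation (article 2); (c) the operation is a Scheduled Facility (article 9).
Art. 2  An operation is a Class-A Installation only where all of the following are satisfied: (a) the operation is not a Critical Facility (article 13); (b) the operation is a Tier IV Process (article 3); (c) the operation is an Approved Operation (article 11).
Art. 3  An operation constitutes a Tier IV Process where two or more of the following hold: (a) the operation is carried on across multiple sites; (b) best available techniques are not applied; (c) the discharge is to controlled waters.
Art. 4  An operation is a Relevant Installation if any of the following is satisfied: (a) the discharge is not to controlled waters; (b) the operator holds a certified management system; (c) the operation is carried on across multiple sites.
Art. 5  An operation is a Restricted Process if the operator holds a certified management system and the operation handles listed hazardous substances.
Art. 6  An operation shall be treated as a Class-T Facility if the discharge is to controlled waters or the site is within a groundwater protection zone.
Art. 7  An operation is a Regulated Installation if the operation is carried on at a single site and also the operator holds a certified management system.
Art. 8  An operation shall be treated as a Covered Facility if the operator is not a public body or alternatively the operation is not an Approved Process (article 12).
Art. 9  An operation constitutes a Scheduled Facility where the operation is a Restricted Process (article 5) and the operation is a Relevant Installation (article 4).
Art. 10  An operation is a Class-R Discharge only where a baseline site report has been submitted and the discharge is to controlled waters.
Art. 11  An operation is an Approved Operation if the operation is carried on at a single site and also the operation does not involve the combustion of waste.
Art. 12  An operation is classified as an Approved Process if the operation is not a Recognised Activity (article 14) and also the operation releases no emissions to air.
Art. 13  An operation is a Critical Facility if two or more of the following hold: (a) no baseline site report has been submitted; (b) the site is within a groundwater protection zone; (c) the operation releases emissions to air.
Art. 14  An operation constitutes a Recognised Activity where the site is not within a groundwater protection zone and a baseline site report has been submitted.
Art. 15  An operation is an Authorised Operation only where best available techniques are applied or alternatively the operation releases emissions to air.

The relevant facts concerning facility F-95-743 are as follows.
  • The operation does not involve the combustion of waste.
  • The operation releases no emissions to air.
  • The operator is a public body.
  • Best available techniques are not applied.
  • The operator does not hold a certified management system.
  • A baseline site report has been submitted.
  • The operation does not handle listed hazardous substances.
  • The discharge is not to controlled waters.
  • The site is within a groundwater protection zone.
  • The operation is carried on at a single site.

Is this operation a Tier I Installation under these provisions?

Yes

article 14 — Recognised Activity: [the site is not within a groundwater protection zone? no] AND [a baseline site report has been submitted? yes] → not satisfied.
article 12 — Approved Process: [not a Recognised Activity (article 14)? yes] AND [the operation releases no emissions to air? yes] → satisfied.
article 8 — Covered Facility: [the operator is not a public body? no] OR [not an Approved Process (article 12)? no] → not satisfied.
article 13 — Critical Facility: no baseline site report has been submitted? no; the site is within a groundwater protection zone? yes; the operation releases emissions to air? no — 1 of 3 hold (need ≥2) → not satisfied.
article 3 — Tier IV Process: the operation is carried on across multiple sites? no; best available techniques are not applied? yes; the discharge is to controlled waters? no — 1 of 3 hold (need ≥2) → not satisfied.
article 11 — Approved Operation: [the operation is carried on at a single site? yes] AND [the operation does not involve the combustion of waste? yes] → satisfied.
article 2 — Class-A Installation: [not a Critical Facility (article 13)? yes] AND [Tier IV Process (article 3)? no] AND [Approved Operation (article 11)? yes] → not satisfied.
article 5 — Restricted Process: [the operator holds a certified management system? no] AND [the operation handles listed hazardous substances? no] → not satisfied.
article 4 — Relevant Installation: [the discharge is not to controlled waters? yes] OR [the operator holds a certified management system? no] OR [the operation is carried on across multiple sites? no] → satisfied.
article 9 — Scheduled Facility: [Restricted Process (article 5)? no] AND [Relevant Installation (article 4)? yes] → not satisfied.
article 1 — Tier I Installation: [not a Covered Facility (article 8)? yes] OR [Class-A Installation (article 2)? no] OR [Scheduled Facility (article 9)? no] → satisfied.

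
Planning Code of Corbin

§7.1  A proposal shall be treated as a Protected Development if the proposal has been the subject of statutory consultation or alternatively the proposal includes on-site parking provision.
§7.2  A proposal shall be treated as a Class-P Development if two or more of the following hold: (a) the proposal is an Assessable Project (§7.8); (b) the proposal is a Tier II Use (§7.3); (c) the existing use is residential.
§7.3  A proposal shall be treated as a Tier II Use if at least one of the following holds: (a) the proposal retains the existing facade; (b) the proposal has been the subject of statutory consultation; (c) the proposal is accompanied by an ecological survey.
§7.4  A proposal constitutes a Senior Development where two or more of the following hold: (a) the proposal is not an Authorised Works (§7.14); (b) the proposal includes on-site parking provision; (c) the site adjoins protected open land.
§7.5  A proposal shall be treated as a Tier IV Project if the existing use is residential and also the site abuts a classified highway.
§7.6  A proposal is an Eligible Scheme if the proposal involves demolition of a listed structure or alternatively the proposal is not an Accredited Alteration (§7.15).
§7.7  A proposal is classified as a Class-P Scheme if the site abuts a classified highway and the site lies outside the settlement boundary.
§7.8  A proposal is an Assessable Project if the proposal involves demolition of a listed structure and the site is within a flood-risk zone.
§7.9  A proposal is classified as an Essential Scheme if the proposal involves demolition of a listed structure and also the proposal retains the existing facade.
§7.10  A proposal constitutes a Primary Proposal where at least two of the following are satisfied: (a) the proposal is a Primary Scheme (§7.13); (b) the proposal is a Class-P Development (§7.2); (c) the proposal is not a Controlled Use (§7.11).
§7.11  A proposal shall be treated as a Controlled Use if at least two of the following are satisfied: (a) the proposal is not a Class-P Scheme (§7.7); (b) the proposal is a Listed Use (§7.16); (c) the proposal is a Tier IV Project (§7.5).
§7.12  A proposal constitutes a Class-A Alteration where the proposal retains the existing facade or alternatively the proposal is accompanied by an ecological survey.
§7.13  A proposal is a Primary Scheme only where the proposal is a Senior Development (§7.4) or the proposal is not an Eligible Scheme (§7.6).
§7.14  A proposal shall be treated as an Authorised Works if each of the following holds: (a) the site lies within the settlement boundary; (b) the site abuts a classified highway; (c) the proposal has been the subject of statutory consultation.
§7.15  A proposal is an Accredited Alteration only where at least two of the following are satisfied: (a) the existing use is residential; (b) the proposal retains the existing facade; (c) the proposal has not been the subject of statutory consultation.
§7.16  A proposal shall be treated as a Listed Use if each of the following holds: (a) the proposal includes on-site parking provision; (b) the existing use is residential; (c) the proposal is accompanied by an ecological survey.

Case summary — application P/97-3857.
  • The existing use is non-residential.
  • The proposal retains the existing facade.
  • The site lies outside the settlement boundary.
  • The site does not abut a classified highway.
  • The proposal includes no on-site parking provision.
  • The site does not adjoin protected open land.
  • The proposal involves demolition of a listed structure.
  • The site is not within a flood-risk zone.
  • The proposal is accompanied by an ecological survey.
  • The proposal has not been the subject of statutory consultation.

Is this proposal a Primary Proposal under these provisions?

No

§7.14 — Authorised Works: [the site lies within the settlement boundary? no] AND [the site abuts a classified highway? no] AND [the proposal has been the subject of statutory consultation? no] → not satisfied.
§7.4 — Senior Development: not an Authorised Works (§7.14)? yes; the proposal includes on-site parking provision? no; the site adjoins protected open land? no — 1 of 3 hold (need ≥2) → not satisfied.
§7.15 — Accredited Alteration: the existing use is residential? no; the proposal retains the existing facade? yes; the proposal has not been the subject of statutory consultation? yes — 2 of 3 hold (need ≥2) → satisfied.
§7.6 — Eligible Scheme: [the proposal involves demolition of a listed structure? yes] OR [not an Accredited Alteration (§7.15)? no] → satisfied.
§7.13 — Primary Scheme: [Senior Development (§7.4)? no] OR [not an Eligible Scheme (§7.6)? no] → not satisfied.
§7.8 — Assessable Project: [the proposal involves demolition of a listed structure? yes] AND [the site is within a flood-risk zone? no] → not satisfied.
§7.3 — Tier II Use: [the proposal retains the existing facade? yes] OR [the proposal has been the subject of statutory consultation? no] OR [the proposal is accompanied by an ecological survey? yes] → satisfied.
§7.2 — Class-P Development: Assessable Project (§7.8)? no; Tier II Use (§7.3)? yes; the existing use is residential? no — 1 of 3 hold (need ≥2) → not satisfied.
§7.7 — Class-P Scheme: [the site abuts a classified highway? no] AND [the site lies outside the settlement boundary? yes] → not satisfied.
§7.16 — Listed Use: [the proposal includes on-site parking provision? no] AND [the existing use is residential? no] AND [the proposal is accompanied by an ecological survey? yes] → not satisfied.
§7.5 — Tier IV Project: [the existing use is residential? no] AND [the site abuts a classified highway? no] → not satisfied.
§7.11 — Controlled Use: not a Class-P Scheme (§7.7)? yes; Listed Use (§7.16)? no; Tier IV Project (§7.5)? no — 1 of 3 hold (need ≥2) → not satisfied.
§7.10 — Primary Proposal: Primary Scheme (§7.13)? no; Class-P Development (§7.2)? no; not a Controlled Use (§7.11)? yes — 1 of 3 hold (need ≥2) → not satisfied.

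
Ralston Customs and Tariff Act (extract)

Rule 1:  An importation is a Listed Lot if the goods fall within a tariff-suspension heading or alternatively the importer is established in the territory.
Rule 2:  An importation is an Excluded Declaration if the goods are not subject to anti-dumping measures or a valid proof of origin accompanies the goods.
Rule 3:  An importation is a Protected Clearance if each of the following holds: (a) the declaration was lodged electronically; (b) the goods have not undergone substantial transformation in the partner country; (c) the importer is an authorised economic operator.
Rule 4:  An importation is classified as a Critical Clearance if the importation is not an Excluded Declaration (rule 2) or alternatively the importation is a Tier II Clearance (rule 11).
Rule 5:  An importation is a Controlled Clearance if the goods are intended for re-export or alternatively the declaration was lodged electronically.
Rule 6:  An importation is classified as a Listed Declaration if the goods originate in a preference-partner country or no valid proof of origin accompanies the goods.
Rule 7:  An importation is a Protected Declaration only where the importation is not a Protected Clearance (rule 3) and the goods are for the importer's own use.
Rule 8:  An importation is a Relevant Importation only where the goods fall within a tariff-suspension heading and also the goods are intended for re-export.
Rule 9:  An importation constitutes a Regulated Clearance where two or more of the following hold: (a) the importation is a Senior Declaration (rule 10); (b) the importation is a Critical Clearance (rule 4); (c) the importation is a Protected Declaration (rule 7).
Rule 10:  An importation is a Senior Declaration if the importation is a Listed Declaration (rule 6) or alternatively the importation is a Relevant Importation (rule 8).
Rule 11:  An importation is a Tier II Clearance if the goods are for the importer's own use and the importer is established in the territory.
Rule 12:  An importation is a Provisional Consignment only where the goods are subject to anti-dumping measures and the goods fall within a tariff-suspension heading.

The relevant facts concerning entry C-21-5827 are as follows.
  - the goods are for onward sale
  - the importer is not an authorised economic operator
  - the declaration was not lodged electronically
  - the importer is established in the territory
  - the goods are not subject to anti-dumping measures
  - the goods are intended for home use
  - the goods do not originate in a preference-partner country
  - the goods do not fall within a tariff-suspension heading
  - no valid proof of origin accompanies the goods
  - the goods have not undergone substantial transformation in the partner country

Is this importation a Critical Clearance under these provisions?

rule 2 — Excluded Declaration: [the goods are not subject to anti-dumping measures? yes] OR [a valid proof of origin accompanies the goods? no] → satisfied.
rule 11 — Tier II Clearance: [the goods are for the importer's own use? no] AND [the importer is established in the territory? yes] → not satisfied.
rule 4 — Critical Clearance: [not an Excluded Declaration (rule 2)? no] OR [Tier II Clearance (rule 11)? no] → not satisfied.

No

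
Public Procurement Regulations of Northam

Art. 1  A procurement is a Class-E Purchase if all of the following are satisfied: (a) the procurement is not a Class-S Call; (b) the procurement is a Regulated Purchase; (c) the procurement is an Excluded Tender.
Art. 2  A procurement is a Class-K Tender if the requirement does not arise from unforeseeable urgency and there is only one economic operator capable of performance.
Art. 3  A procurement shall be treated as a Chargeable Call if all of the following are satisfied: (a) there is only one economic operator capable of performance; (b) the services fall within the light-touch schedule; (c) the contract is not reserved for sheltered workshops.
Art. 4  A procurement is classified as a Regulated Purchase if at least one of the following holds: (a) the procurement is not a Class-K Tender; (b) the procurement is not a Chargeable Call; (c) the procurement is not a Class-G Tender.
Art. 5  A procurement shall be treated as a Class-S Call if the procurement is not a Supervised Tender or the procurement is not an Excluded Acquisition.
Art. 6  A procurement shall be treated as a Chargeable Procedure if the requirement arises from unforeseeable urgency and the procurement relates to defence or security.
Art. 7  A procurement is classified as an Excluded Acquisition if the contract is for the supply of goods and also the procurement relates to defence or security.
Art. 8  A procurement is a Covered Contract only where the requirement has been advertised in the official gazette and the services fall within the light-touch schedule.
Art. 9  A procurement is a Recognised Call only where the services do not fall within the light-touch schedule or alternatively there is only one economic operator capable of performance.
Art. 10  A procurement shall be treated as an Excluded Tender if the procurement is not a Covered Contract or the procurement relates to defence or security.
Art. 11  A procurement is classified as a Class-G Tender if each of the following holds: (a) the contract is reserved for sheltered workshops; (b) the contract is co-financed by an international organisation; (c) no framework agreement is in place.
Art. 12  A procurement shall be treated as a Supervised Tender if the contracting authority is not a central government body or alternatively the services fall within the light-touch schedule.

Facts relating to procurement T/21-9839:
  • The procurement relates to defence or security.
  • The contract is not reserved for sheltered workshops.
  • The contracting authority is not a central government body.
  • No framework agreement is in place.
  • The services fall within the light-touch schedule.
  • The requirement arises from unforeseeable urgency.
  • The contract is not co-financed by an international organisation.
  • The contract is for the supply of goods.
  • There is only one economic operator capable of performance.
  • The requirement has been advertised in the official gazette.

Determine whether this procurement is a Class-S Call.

No

article 12 — Supervised Tender: [the contracting authority is not a central government body? yes] OR [the services fall within the light-touch schedule? yes] → satisfied.
article 7 — Excluded Acquisition: [the contract is for the supply of goods? yes] AND [the procurement relates to defence or security? yes] → satisfied.
article 5 — Class-S Call: [not a Supervised Tender (article 12)? no] OR [not an Excluded Acquisition (article 7)? no] → not satisfied.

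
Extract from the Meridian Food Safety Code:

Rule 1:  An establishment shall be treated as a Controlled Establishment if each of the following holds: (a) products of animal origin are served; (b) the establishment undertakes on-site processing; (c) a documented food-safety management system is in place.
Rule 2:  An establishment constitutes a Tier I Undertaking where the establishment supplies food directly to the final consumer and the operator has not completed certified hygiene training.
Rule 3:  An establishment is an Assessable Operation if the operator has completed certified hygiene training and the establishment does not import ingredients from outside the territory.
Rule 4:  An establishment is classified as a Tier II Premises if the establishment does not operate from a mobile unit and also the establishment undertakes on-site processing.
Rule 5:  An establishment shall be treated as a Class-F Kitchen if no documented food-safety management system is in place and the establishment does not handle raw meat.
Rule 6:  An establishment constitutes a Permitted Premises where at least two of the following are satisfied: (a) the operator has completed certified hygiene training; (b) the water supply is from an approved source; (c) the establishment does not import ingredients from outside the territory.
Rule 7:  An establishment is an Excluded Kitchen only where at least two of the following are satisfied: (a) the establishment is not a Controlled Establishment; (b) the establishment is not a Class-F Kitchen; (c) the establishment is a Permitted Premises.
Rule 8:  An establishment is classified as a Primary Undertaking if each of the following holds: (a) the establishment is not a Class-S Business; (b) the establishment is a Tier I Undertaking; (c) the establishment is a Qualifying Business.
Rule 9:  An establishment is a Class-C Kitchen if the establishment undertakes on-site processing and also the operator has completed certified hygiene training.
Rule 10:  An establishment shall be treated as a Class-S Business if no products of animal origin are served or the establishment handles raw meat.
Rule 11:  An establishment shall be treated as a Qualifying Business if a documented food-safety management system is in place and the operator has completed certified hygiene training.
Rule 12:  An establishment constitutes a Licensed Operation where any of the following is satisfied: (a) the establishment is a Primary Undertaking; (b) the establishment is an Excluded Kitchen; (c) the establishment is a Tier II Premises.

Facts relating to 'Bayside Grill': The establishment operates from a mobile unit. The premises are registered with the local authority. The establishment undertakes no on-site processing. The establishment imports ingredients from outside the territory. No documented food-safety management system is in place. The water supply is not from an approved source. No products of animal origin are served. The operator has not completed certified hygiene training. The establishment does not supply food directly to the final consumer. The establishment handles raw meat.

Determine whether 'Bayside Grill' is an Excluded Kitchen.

Yes

rule 1 — Controlled Establishment: [products of animal origin are served? no] AND [the establishment undertakes on-site processing? no] AND [a documented food-safety management system is in place? no] → not satisfied.
rule 5 — Class-F Kitchen: [no documented food-safety management system is in place? yes] AND [the establishment does not handle raw meat? no] → not satisfied.
rule 6 — Permitted Premises: the operator has completed certified hygiene training? no; the water supply is from an approved source? no; the establishment does not import ingredients from outside the territory? no — 0 of 3 hold (need ≥2) → not satisfied.
rule 7 — Excluded Kitchen: not a Controlled Establishment (rule 1)? yes; not a Class-F Kitchen (rule 5)? yes; Permitted Premises (rule 6)? no — 2 of 3 hold (need ≥2) → satisfied.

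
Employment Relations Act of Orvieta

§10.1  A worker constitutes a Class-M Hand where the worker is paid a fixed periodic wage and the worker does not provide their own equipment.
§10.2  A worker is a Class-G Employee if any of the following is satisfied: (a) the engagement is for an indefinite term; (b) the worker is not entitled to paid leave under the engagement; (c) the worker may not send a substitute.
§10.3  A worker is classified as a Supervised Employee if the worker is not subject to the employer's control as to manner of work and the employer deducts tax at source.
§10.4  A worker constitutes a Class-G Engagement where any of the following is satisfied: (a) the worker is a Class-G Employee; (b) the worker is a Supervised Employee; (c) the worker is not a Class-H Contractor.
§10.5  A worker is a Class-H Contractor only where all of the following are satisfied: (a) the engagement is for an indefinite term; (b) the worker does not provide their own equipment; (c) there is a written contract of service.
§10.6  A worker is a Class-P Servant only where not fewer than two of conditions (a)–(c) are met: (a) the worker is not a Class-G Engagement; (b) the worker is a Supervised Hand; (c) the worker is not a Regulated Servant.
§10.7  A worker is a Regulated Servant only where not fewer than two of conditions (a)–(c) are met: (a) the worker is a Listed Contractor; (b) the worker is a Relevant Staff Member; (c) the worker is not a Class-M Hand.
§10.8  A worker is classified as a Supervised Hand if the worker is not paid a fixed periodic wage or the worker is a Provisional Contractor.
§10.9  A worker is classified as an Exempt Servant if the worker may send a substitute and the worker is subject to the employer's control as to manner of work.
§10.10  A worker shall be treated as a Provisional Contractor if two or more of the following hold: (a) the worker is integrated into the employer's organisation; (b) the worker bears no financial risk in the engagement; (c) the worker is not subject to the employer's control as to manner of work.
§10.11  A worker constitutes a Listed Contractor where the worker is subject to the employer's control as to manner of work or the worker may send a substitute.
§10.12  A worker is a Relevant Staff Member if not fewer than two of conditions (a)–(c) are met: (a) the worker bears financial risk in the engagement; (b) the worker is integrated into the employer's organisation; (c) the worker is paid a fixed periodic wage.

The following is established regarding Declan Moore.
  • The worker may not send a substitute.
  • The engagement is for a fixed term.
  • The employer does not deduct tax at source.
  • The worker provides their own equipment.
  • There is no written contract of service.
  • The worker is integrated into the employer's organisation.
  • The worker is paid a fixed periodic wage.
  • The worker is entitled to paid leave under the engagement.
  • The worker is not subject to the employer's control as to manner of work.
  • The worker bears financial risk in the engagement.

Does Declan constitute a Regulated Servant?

§10.11 — Listed Contractor: [the worker is subject to the employer's control as to manner of work? no] OR [the worker may send a substitute? no] → not satisfied.
§10.12 — Relevant Staff Member: the worker bears financial risk in the engagement? yes; the worker is integrated into the employer's organisation? yes; the worker is paid a fixed periodic wage? yes — 3 of 3 hold (need ≥2) → satisfied.
§10.1 — Class-M Hand: [the worker is paid a fixed periodic wage? yes] AND [the worker does not provide their own equipment? no] → not satisfied.
§10.7 — Regulated Servant: Listed Contractor (§10.11)? no; Relevant Staff Member (§10.12)? yes; not a Class-M Hand (§10.1)? yes — 2 of 3 hold (need ≥2) → satisfied.

Yes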